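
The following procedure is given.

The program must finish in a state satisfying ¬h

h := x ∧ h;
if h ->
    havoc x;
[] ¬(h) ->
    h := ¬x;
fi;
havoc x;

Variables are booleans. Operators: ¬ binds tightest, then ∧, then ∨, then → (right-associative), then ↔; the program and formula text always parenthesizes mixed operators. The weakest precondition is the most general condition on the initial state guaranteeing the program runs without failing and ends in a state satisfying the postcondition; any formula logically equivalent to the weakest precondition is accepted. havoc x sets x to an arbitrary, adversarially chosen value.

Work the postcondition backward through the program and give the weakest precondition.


Working backward. After the program, ¬h must hold.
Before havoc x: ¬h
Then branch requires ¬h; else branch requires x.
Before the if: (h → (¬h)) ∧ ((¬h) → x)
Before h := x ∧ h: ((x ∧ h) → (¬(x ∧ h))) ∧ ((¬(x ∧ h)) → x)
Answer: WP = ((x ∧ h) → (¬(x ∧ h))) ∧ ((¬(x ∧ h)) → x)


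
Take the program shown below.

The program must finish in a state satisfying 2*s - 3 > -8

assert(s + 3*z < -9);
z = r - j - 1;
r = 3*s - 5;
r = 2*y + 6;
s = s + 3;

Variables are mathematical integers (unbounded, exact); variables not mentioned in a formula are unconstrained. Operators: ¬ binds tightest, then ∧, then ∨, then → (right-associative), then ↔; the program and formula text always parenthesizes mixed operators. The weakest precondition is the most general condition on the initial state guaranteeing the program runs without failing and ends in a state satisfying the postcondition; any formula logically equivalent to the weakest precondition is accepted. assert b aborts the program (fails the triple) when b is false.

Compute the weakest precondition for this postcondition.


Working backward. After the program, the postcondition 2*s - 3 > -8 must hold; in canonical form it is 2*s > -5.
Before s := s + 3: 2*s > -11
Before r := 2*y + 6: 2*s > -11
Before r := 3*s - 5: 2*s > -11
Before z := r - j - 1: 2*s > -11
Before assert s + 3*z < -9: s + 3*z < -9 ∧ 2*s > -11
Answer: WP = s + 3*z < -9 ∧ 2*s > -11


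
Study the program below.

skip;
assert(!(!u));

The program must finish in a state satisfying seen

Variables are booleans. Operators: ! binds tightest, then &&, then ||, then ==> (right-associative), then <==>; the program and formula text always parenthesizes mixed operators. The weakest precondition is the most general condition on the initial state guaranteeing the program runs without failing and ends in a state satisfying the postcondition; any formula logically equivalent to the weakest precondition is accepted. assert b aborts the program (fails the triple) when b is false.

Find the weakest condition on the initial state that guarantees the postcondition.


Working backward. After the program, seen must hold.
Before assert !(!u): u && seen
Before skip: u && seen
Answer: WP = u && seen


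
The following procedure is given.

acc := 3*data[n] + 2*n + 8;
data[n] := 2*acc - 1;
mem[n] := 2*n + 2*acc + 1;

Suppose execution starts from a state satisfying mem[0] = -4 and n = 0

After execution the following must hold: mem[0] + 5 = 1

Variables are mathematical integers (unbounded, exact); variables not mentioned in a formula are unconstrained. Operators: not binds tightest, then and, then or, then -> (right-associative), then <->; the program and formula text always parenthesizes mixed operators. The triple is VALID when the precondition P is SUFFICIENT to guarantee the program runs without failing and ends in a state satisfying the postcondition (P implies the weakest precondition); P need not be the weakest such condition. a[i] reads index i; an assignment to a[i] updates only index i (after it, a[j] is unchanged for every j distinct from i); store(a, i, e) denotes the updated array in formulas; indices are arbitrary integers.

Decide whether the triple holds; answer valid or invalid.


Working backward. After the program, the postcondition mem[0] + 5 = 1 must hold; in canonical form it is mem[0] = -4.
Before mem[n] := 2*n + 2*acc + 1: store(mem, n, 2*acc + 2*n + 1)[0] = -4
Before data[n] := 2*acc - 1: store(mem, n, 2*acc + 2*n + 1)[0] = -4
Before acc := 3*data[n] + 2*n + 8: store(mem, n, 6*data[n] + 6*n + 17)[0] = -4
The weakest precondition is store(mem, n, 6*data[n] + 6*n + 17)[0] = -4.
Check whether mem[0] = -4 and n = 0 implies it.
Countermodel: at the initial state data = {[0] = 0, elsewhere 0}, mem = {[0] = -4, elsewhere -4}, n = 0, the precondition holds but the weakest precondition fails.
Answer: invalid


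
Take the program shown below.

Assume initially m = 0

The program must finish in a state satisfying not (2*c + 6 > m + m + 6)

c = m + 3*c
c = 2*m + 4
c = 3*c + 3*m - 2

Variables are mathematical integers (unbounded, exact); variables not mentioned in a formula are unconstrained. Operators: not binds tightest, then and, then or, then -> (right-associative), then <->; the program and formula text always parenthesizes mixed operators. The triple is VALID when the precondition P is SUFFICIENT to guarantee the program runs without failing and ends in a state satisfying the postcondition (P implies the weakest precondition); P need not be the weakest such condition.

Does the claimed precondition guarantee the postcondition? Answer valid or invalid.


Working backward. After the program, the postcondition not (2*c + 6 > m + m + 6) must hold; in canonical form it is not (2*c > 2*m).
Before c := 3*c + 3*m - 2: not (6*c + 4*m > 4)
Before c := 2*m + 4: not (16*m > -20)
Before c := m + 3*c: not (16*m > -20)
The weakest precondition is not (16*m > -20).
Check whether m = 0 implies it.
Countermodel: at the initial state m = 0, the precondition holds but the weakest precondition fails.
Answer: invalid


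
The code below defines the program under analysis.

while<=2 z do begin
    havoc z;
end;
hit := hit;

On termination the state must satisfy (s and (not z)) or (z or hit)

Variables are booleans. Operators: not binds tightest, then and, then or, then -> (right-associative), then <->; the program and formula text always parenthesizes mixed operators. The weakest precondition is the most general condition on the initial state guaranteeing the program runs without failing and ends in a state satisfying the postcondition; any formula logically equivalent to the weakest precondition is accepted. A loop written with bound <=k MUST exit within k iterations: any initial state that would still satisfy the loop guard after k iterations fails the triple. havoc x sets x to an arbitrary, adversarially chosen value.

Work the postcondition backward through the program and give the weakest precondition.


Working backward. After the program, the postcondition (s and (not z)) or (z or hit) must hold; in canonical form it is (s and (not z)) or z or hit.
Before hit := hit: (s and (not z)) or z or hit
Before the loop (bound <=2), unroll the exhaustion recursion (WP_0 = exit-now case; WP_j = one more guarded iteration, up to j = 2):
  WP_0: (not z) and ((s and (not z)) or z or hit)
  WP_1: (not z) and ((not z) -> ((s and (not z)) or z or hit))
  WP_2: (not z) and ((not z) -> ((s and (not z)) or z or hit))
So before the loop: (not z) and ((not z) -> ((s and (not z)) or z or hit))
Answer: WP = (not z) and ((not z) -> ((s and (not z)) or z or hit))


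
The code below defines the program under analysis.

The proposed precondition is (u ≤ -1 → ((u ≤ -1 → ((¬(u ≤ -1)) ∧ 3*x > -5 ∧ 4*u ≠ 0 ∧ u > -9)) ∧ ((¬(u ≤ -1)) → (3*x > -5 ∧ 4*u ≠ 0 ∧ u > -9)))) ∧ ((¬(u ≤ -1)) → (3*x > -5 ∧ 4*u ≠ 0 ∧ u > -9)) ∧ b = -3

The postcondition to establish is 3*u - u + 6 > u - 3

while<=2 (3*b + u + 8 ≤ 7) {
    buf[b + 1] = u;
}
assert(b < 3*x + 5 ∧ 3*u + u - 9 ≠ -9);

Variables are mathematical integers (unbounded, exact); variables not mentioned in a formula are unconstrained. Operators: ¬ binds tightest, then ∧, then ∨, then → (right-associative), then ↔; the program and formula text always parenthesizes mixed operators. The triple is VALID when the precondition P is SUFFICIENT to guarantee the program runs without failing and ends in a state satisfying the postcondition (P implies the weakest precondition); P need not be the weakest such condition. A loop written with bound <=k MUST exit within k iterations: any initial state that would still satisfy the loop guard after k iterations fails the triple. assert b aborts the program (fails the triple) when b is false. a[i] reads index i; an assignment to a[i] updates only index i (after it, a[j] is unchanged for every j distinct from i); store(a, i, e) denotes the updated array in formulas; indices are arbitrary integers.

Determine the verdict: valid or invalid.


Working backward. After the program, the postcondition 3*u - u + 6 > u - 3 must hold; in canonical form it is u > -9.
Before assert b < 3*x + 5 ∧ 3*u + u - 9 ≠ -9: b < 3*x + 5 ∧ 4*u ≠ 0 ∧ u > -9
Before the loop (bound <=2), unroll the exhaustion recursion (WP_0 = exit-now case; WP_j = one more guarded iteration, up to j = 2):
  WP_0: (¬(3*b + u ≤ -1)) ∧ b < 3*x + 5 ∧ 4*u ≠ 0 ∧ u > -9
  WP_1: (3*b + u ≤ -1 → ((¬(3*b + u ≤ -1)) ∧ b < 3*x + 5 ∧ 4*u ≠ 0 ∧ u > -9)) ∧ ((¬(3*b + u ≤ -1)) → (b < 3*x + 5 ∧ 4*u ≠ 0 ∧ u > -9))
  WP_2: (3*b + u ≤ -1 → ((3*b + u ≤ -1 → ((¬(3*b + u ≤ -1)) ∧ b < 3*x + 5 ∧ 4*u ≠ 0 ∧ u > -9)) ∧ ((¬(3*b + u ≤ -1)) → (b < 3*x + 5 ∧ 4*u ≠ 0 ∧ u > -9)))) ∧ ((¬(3*b + u ≤ -1)) → (b < 3*x + 5 ∧ 4*u ≠ 0 ∧ u > -9))
So before the loop: (3*b + u ≤ -1 → ((3*b + u ≤ -1 → ((¬(3*b + u ≤ -1)) ∧ b < 3*x + 5 ∧ 4*u ≠ 0 ∧ u > -9)) ∧ ((¬(3*b + u ≤ -1)) → (b < 3*x + 5 ∧ 4*u ≠ 0 ∧ u > -9)))) ∧ ((¬(3*b + u ≤ -1)) → (b < 3*x + 5 ∧ 4*u ≠ 0 ∧ u > -9))
The weakest precondition is (3*b + u ≤ -1 → ((3*b + u ≤ -1 → ((¬(3*b + u ≤ -1)) ∧ b < 3*x + 5 ∧ 4*u ≠ 0 ∧ u > -9)) ∧ ((¬(3*b + u ≤ -1)) → (b < 3*x + 5 ∧ 4*u ≠ 0 ∧ u > -9)))) ∧ ((¬(3*b + u ≤ -1)) → (b < 3*x + 5 ∧ 4*u ≠ 0 ∧ u > -9)).
Check whether (u ≤ -1 → ((u ≤ -1 → ((¬(u ≤ -1)) ∧ 3*x > -5 ∧ 4*u ≠ 0 ∧ u > -9)) ∧ ((¬(u ≤ -1)) → (3*x > -5 ∧ 4*u ≠ 0 ∧ u > -9)))) ∧ ((¬(u ≤ -1)) → (3*x > -5 ∧ 4*u ≠ 0 ∧ u > -9)) ∧ b = -3 implies it.
Countermodel: at the initial state b = -3, u = 1, x = 0, the precondition holds but the weakest precondition fails.
Answer: invalid


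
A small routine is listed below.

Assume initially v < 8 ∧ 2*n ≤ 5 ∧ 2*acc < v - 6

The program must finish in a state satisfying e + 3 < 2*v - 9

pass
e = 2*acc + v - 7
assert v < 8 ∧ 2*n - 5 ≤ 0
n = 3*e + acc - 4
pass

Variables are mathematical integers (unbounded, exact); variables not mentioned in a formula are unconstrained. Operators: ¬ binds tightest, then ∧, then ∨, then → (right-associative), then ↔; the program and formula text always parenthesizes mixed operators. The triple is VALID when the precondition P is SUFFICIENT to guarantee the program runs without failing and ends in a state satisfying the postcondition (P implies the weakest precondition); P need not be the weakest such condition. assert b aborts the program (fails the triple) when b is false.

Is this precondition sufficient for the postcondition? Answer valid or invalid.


Working backward. After the program, the postcondition e + 3 < 2*v - 9 must hold; in canonical form it is e < 2*v - 12.
Before skip: e < 2*v - 12
Before n := 3*e + acc - 4: e < 2*v - 12
Before assert v < 8 ∧ 2*n - 5 ≤ 0: v < 8 ∧ 2*n ≤ 5 ∧ e < 2*v - 12
Before e := 2*acc + v - 7: v < 8 ∧ 2*n ≤ 5 ∧ 2*acc < v - 5
Before skip: v < 8 ∧ 2*n ≤ 5 ∧ 2*acc < v - 5
The weakest precondition is v < 8 ∧ 2*n ≤ 5 ∧ 2*acc < v - 5.
Check whether v < 8 ∧ 2*n ≤ 5 ∧ 2*acc < v - 6 implies it.
Every state satisfying the precondition satisfies the weakest precondition: the implication holds.
Answer: valid


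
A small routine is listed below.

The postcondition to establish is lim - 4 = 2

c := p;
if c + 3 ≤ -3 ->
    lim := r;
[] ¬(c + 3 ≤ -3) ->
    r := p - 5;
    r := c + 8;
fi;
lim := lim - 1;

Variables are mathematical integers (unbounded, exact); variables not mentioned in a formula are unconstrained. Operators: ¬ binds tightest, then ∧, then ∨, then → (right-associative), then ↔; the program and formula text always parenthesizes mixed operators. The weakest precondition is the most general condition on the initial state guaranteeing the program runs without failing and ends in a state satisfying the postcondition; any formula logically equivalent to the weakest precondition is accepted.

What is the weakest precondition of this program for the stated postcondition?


Working backward. After the program, the postcondition lim - 4 = 2 must hold; in canonical form it is lim = 6.
Before lim := lim - 1: lim = 7
Then branch requires r = 7; else branch requires lim = 7.
Before the if: (c ≤ -6 → r = 7) ∧ ((¬(c ≤ -6)) → lim = 7)
Before c := p: (p ≤ -6 → r = 7) ∧ ((¬(p ≤ -6)) → lim = 7)
Answer: WP = (p ≤ -6 → r = 7) ∧ ((¬(p ≤ -6)) → lim = 7)


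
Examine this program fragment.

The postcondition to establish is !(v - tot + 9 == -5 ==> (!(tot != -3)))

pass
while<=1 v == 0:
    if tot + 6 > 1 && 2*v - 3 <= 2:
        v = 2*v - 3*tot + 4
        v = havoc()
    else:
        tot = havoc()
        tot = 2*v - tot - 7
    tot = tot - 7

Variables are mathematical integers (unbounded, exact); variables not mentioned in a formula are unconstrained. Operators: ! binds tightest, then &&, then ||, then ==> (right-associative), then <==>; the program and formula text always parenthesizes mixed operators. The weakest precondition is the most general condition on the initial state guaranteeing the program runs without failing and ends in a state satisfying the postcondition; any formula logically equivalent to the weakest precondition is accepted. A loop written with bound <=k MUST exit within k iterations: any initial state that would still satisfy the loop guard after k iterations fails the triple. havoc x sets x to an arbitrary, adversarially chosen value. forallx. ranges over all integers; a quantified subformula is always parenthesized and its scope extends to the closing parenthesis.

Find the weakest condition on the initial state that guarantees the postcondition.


Working backward. After the program, the postcondition !(v - tot + 9 == -5 ==> (!(tot != -3))) must hold; in canonical form it is !(v == tot - 14 ==> (!(tot != -3))).
Before the loop (bound <=1), unroll the exhaustion recursion (WP_0 = exit-now case; WP_j = one more guarded iteration, up to j = 1):
  WP_0: (!(v == 0)) && (!(v == tot - 14 ==> (!(tot != -3))))
  WP_1: (v == 0 ==> (((tot > -5 && 2*v <= 5) ==> (forall v_1. ((!(v_1 == 0)) && (!(v_1 == tot - 21 ==> (!(tot != 4))))))) && ((!(tot > -5 && 2*v <= 5)) ==> (forall tot_1. ((!(v == 0)) && (!(tot_1 == v - 28 ==> (!(2*v != tot_1 + 11))))))))) && ((!(v == 0)) ==> (!(v == tot - 14 ==> (!(tot != -3)))))
So before the loop: (v == 0 ==> (((tot > -5 && 2*v <= 5) ==> (forall v_1. ((!(v_1 == 0)) && (!(v_1 == tot - 21 ==> (!(tot != 4))))))) && ((!(tot > -5 && 2*v <= 5)) ==> (forall tot_1. ((!(v == 0)) && (!(tot_1 == v - 28 ==> (!(2*v != tot_1 + 11))))))))) && ((!(v == 0)) ==> (!(v == tot - 14 ==> (!(tot != -3)))))
Before skip: (v == 0 ==> (((tot > -5 && 2*v <= 5) ==> (forall v_1. ((!(v_1 == 0)) && (!(v_1 == tot - 21 ==> (!(tot != 4))))))) && ((!(tot > -5 && 2*v <= 5)) ==> (forall tot_1. ((!(v == 0)) && (!(tot_1 == v - 28 ==> (!(2*v != tot_1 + 11))))))))) && ((!(v == 0)) ==> (!(v == tot - 14 ==> (!(tot != -3)))))
Answer: WP = (v == 0 ==> (((tot > -5 && 2*v <= 5) ==> (forall v_1. ((!(v_1 == 0)) && (!(v_1 == tot - 21 ==> (!(tot != 4))))))) && ((!(tot > -5 && 2*v <= 5)) ==> (forall tot_1. ((!(v == 0)) && (!(tot_1 == v - 28 ==> (!(2*v != tot_1 + 11))))))))) && ((!(v == 0)) ==> (!(v == tot - 14 ==> (!(tot != -3)))))


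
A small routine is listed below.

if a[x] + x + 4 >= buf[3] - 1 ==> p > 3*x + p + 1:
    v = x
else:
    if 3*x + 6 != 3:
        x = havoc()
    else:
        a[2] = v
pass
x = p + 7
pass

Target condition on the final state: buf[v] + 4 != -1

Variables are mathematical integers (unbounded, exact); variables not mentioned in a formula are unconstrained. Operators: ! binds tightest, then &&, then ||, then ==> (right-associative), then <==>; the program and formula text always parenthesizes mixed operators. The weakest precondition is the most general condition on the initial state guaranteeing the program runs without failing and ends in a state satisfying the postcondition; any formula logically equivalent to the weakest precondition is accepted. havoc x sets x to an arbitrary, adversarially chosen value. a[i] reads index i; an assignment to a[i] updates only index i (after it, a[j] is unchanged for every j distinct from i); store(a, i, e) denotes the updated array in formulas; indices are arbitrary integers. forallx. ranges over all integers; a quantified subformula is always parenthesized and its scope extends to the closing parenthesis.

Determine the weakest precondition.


Working backward. After the program, the postcondition buf[v] + 4 != -1 must hold; in canonical form it is buf[v] != -5.
Before skip: buf[v] != -5
Before x := p + 7: buf[v] != -5
Before skip: buf[v] != -5
Then branch requires buf[x] != -5; else branch requires (3*x != -3 ==> buf[v] != -5) && ((!(3*x != -3)) ==> buf[v] != -5).
Before the if: ((a[x] + x >= buf[3] - 5 ==> 3*x < -1) ==> buf[x] != -5) && ((!(a[x] + x >= buf[3] - 5 ==> 3*x < -1)) ==> ((3*x != -3 ==> buf[v] != -5) && ((!(3*x != -3)) ==> buf[v] != -5)))
Answer: WP = ((a[x] + x >= buf[3] - 5 ==> 3*x < -1) ==> buf[x] != -5) && ((!(a[x] + x >= buf[3] - 5 ==> 3*x < -1)) ==> ((3*x != -3 ==> buf[v] != -5) && ((!(3*x != -3)) ==> buf[v] != -5)))


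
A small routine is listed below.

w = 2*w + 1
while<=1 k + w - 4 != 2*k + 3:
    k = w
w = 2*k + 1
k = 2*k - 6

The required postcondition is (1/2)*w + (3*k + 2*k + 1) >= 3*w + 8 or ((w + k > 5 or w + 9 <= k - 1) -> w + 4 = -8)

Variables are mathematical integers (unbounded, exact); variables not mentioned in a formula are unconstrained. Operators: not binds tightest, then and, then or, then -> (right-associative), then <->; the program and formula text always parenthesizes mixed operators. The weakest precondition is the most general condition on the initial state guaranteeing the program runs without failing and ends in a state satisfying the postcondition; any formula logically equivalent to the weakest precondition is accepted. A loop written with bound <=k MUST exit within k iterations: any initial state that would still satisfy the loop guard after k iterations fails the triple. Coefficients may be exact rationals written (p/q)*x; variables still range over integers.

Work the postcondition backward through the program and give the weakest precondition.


Working backward. After the program, the postcondition (1/2)*w + (3*k + 2*k + 1) >= 3*w + 8 or ((w + k > 5 or w + 9 <= k - 1) -> w + 4 = -8) must hold; in canonical form it is 5*k >= (5/2)*w + 7 or ((k + w > 5 or w <= k - 10) -> w = -12).
Before k := 2*k - 6: 10*k >= (5/2)*w + 37 or ((2*k + w > 11 or w <= 2*k - 16) -> w = -12)
Before w := 2*k + 1: 5*k >= 79/2 or (4*k > 10 -> 2*k = -13)
Before the loop (bound <=1), unroll the exhaustion recursion (WP_0 = exit-now case; WP_j = one more guarded iteration, up to j = 1):
  WP_0: (not (w != k + 7)) and (5*k >= 79/2 or (4*k > 10 -> 2*k = -13))
  WP_1: (not (w != k + 7)) and ((not (w != k + 7)) -> (5*k >= 79/2 or (4*k > 10 -> 2*k = -13)))
So before the loop: (not (w != k + 7)) and ((not (w != k + 7)) -> (5*k >= 79/2 or (4*k > 10 -> 2*k = -13)))
Before w := 2*w + 1: (not (2*w != k + 6)) and ((not (2*w != k + 6)) -> (5*k >= 79/2 or (4*k > 10 -> 2*k = -13)))
Answer: WP = (not (2*w != k + 6)) and ((not (2*w != k + 6)) -> (5*k >= 79/2 or (4*k > 10 -> 2*k = -13)))


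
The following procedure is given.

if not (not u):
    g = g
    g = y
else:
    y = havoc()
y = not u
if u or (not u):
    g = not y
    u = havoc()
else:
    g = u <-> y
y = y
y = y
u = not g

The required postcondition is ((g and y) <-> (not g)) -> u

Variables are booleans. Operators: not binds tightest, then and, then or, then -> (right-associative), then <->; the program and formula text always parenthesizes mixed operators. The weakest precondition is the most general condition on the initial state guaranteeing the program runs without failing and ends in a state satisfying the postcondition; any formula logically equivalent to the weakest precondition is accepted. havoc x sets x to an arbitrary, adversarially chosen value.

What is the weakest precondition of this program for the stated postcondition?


Working backward. After the program, ((g and y) <-> (not g)) -> u must hold.
Before u := not g: ((g and y) <-> (not g)) -> (not g)
Before y := y: ((g and y) <-> (not g)) -> (not g)
Before y := y: ((g and y) <-> (not g)) -> (not g)
Then branch requires (not y) -> y; else branch requires (((u <-> y) and y) <-> (not (u <-> y))) -> (not (u <-> y)).
Before the if: (not y) -> y
Before y := not u: u -> (not u)
Then branch requires u -> (not u); else branch requires u -> (not u).
Before the if: (u -> (u -> (not u))) and ((not u) -> (u -> (not u)))
Answer: WP = (u -> (u -> (not u))) and ((not u) -> (u -> (not u)))


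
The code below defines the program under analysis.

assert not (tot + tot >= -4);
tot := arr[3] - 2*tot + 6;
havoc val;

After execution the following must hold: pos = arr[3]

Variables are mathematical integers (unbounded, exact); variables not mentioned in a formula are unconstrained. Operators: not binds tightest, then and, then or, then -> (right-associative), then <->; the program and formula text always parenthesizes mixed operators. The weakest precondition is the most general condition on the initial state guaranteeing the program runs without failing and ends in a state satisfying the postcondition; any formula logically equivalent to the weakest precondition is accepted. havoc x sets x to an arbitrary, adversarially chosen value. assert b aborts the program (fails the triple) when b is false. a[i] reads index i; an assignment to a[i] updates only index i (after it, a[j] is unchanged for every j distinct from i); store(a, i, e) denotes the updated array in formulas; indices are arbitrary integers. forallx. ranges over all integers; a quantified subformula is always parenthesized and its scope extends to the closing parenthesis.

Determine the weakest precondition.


Working backward. After the program, pos = arr[3] must hold.
Before havoc val: pos = arr[3]
Before tot := arr[3] - 2*tot + 6: pos = arr[3]
Before assert not (tot + tot >= -4): (not (2*tot >= -4)) and pos = arr[3]
Answer: WP = (not (2*tot >= -4)) and pos = arr[3]


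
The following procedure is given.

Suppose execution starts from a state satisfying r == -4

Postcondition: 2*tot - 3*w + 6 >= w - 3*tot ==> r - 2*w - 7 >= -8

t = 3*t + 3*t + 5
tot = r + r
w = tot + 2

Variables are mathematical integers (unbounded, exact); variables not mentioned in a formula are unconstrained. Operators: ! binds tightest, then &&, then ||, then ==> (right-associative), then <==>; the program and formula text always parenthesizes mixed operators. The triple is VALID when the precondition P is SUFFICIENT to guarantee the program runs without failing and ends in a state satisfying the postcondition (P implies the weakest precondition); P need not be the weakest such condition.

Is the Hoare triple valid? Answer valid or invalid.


Working backward. After the program, the postcondition 2*tot - 3*w + 6 >= w - 3*tot ==> r - 2*w - 7 >= -8 must hold; in canonical form it is 5*tot >= 4*w - 6 ==> r >= 2*w - 1.
Before w := tot + 2: tot >= 2 ==> r >= 2*tot + 3
Before tot := r + r: 2*r >= 2 ==> 3*r <= -3
Before t := 3*t + 3*t + 5: 2*r >= 2 ==> 3*r <= -3
The weakest precondition is 2*r >= 2 ==> 3*r <= -3.
Check whether r == -4 implies it.
Every state satisfying the precondition satisfies the weakest precondition: the implication holds.
Answer: valid


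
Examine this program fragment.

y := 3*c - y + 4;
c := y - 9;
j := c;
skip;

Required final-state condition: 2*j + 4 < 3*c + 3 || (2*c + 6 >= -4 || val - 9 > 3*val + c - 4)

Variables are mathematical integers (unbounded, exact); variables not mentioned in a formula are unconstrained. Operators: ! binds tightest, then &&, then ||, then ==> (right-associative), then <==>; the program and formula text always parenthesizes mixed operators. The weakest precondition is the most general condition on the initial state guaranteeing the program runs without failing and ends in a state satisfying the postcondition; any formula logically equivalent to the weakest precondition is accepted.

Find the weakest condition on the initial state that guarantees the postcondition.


Working backward. After the program, the postcondition 2*j + 4 < 3*c + 3 || (2*c + 6 >= -4 || val - 9 > 3*val + c - 4) must hold; in canonical form it is 2*j < 3*c - 1 || 2*c >= -10 || c + 2*val < -5.
Before skip: 2*j < 3*c - 1 || 2*c >= -10 || c + 2*val < -5
Before j := c: c > 1 || 2*c >= -10 || c + 2*val < -5
Before c := y - 9: y > 10 || 2*y >= 8 || 2*val + y < 4
Before y := 3*c - y + 4: 3*c > y + 6 || 6*c >= 2*y || 3*c + 2*val < y
Answer: WP = 3*c > y + 6 || 6*c >= 2*y || 3*c + 2*val < y


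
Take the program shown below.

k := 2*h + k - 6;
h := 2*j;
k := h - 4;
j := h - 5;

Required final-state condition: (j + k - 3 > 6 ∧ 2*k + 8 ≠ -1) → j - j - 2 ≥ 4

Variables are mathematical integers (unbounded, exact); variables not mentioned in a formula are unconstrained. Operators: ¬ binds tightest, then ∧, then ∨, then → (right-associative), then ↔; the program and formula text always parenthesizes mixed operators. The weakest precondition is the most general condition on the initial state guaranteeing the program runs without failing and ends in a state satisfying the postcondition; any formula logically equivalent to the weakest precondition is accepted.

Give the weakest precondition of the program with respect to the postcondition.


Working backward. After the program, the postcondition (j + k - 3 > 6 ∧ 2*k + 8 ≠ -1) → j - j - 2 ≥ 4 must hold; in canonical form it is ¬(j + k > 9 ∧ 2*k ≠ -9).
Before j := h - 5: ¬(h + k > 14 ∧ 2*k ≠ -9)
Before k := h - 4: ¬(2*h > 18 ∧ 2*h ≠ -1)
Before h := 2*j: ¬(4*j > 18 ∧ 4*j ≠ -1)
Before k := 2*h + k - 6: ¬(4*j > 18 ∧ 4*j ≠ -1)
Answer: WP = ¬(4*j > 18 ∧ 4*j ≠ -1)


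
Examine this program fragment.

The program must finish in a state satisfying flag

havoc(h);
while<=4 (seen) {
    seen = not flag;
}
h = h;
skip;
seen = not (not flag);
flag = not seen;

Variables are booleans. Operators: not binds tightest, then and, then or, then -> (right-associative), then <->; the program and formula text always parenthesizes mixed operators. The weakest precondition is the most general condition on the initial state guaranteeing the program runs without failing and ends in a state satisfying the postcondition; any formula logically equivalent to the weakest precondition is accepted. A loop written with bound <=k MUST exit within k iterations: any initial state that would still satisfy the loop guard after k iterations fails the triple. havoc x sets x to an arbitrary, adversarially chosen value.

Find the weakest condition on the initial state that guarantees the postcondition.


Working backward. After the program, flag must hold.
Before flag := not seen: not seen
Before seen := not (not flag): not flag
Before skip: not flag
Before h := h: not flag
Before the loop (bound <=4), unroll the exhaustion recursion (WP_0 = exit-now case; WP_j = one more guarded iteration, up to j = 4):
  WP_0: (not seen) and (not flag)
  WP_1: (not seen) and ((not seen) -> (not flag))
  WP_2: (seen -> (flag and (flag -> (not flag)))) and ((not seen) -> (not flag))
  WP_3: (seen -> (((not flag) -> (flag and (flag -> (not flag)))) and (flag -> (not flag)))) and ((not seen) -> (not flag))
  WP_4: (seen -> (((not flag) -> (((not flag) -> (flag and (flag -> (not flag)))) and (flag -> (not flag)))) and (flag -> (not flag)))) and ((not seen) -> (not flag))
So before the loop: (seen -> (((not flag) -> (((not flag) -> (flag and (flag -> (not flag)))) and (flag -> (not flag)))) and (flag -> (not flag)))) and ((not seen) -> (not flag))
Before havoc h: (seen -> (((not flag) -> (((not flag) -> (flag and (flag -> (not flag)))) and (flag -> (not flag)))) and (flag -> (not flag)))) and ((not seen) -> (not flag))
Answer: WP = (seen -> (((not flag) -> (((not flag) -> (flag and (flag -> (not flag)))) and (flag -> (not flag)))) and (flag -> (not flag)))) and ((not seen) -> (not flag))


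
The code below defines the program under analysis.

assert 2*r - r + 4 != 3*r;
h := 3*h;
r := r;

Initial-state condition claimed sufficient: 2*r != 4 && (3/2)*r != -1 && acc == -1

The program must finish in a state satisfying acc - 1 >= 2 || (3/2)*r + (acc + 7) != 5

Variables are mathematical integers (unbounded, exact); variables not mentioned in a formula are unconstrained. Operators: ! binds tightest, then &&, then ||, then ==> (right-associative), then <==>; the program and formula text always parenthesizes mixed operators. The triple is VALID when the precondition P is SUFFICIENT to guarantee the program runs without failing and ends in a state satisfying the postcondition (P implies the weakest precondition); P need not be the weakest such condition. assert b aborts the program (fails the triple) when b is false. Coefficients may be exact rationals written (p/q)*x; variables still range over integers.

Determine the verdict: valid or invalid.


Working backward. After the program, the postcondition acc - 1 >= 2 || (3/2)*r + (acc + 7) != 5 must hold; in canonical form it is acc >= 3 || acc + (3/2)*r != -2.
Before r := r: acc >= 3 || acc + (3/2)*r != -2
Before h := 3*h: acc >= 3 || acc + (3/2)*r != -2
Before assert 2*r - r + 4 != 3*r: 2*r != 4 && (acc >= 3 || acc + (3/2)*r != -2)
The weakest precondition is 2*r != 4 && (acc >= 3 || acc + (3/2)*r != -2).
Check whether 2*r != 4 && (3/2)*r != -1 && acc == -1 implies it.
Every state satisfying the precondition satisfies the weakest precondition: the implication holds.
Answer: valid


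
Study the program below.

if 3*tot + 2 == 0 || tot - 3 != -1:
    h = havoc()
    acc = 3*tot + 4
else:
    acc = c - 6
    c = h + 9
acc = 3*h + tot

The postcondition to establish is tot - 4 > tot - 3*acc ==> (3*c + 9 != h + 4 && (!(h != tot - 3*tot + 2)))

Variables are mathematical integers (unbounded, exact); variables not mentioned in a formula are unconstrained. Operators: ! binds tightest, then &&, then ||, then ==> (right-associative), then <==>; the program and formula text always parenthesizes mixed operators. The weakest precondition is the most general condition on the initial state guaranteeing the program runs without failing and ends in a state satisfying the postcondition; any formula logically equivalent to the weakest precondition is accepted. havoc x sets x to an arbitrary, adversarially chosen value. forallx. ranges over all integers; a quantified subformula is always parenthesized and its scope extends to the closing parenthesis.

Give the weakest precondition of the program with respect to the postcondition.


Working backward. After the program, the postcondition tot - 4 > tot - 3*acc ==> (3*c + 9 != h + 4 && (!(h != tot - 3*tot + 2))) must hold; in canonical form it is 3*acc > 4 ==> (3*c != h - 5 && (!(h + 2*tot != 2))).
Before acc := 3*h + tot: 9*h + 3*tot > 4 ==> (3*c != h - 5 && (!(h + 2*tot != 2)))
Then branch requires forall h_1. (9*h_1 + 3*tot > 4 ==> (3*c != h_1 - 5 && (!(h_1 + 2*tot != 2)))); else branch requires 9*h + 3*tot > 4 ==> (2*h != -32 && (!(h + 2*tot != 2))).
Before the if: ((3*tot == -2 || tot != 2) ==> (forall h_1. (9*h_1 + 3*tot > 4 ==> (3*c != h_1 - 5 && (!(h_1 + 2*tot != 2)))))) && ((!(3*tot == -2 || tot != 2)) ==> (9*h + 3*tot > 4 ==> (2*h != -32 && (!(h + 2*tot != 2)))))
Answer: WP = ((3*tot == -2 || tot != 2) ==> (forall h_1. (9*h_1 + 3*tot > 4 ==> (3*c != h_1 - 5 && (!(h_1 + 2*tot != 2)))))) && ((!(3*tot == -2 || tot != 2)) ==> (9*h + 3*tot > 4 ==> (2*h != -32 && (!(h + 2*tot != 2)))))


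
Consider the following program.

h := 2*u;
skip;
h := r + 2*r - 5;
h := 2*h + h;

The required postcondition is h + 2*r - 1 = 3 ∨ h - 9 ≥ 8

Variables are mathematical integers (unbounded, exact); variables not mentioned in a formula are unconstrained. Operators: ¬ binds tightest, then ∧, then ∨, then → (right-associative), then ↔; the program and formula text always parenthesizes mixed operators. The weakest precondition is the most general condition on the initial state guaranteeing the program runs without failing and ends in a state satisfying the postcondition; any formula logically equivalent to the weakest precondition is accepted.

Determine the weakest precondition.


Working backward. After the program, the postcondition h + 2*r - 1 = 3 ∨ h - 9 ≥ 8 must hold; in canonical form it is h + 2*r = 4 ∨ h ≥ 17.
Before h := 2*h + h: 3*h + 2*r = 4 ∨ 3*h ≥ 17
Before h := r + 2*r - 5: 11*r = 19 ∨ 9*r ≥ 32
Before skip: 11*r = 19 ∨ 9*r ≥ 32
Before h := 2*u: 11*r = 19 ∨ 9*r ≥ 32
Answer: WP = 11*r = 19 ∨ 9*r ≥ 32


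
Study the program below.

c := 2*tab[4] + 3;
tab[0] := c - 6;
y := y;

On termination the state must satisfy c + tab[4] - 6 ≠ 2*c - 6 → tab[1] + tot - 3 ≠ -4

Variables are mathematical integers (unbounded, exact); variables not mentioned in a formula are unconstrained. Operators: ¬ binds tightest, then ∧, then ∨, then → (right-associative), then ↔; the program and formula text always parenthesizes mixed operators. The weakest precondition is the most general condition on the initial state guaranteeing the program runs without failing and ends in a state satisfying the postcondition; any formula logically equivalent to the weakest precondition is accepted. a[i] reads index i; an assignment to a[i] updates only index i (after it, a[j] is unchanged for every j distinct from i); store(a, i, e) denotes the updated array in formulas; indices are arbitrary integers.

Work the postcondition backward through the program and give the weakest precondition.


Working backward. After the program, the postcondition c + tab[4] - 6 ≠ 2*c - 6 → tab[1] + tot - 3 ≠ -4 must hold; in canonical form it is tab[4] ≠ c → tab[1] + tot ≠ -1.
Before y := y: tab[4] ≠ c → tab[1] + tot ≠ -1
Before tab[0] := c - 6: tab[4] ≠ c → tab[1] + tot ≠ -1
Before c := 2*tab[4] + 3: tab[4] ≠ -3 → tab[1] + tot ≠ -1
Answer: WP = tab[4] ≠ -3 → tab[1] + tot ≠ -1


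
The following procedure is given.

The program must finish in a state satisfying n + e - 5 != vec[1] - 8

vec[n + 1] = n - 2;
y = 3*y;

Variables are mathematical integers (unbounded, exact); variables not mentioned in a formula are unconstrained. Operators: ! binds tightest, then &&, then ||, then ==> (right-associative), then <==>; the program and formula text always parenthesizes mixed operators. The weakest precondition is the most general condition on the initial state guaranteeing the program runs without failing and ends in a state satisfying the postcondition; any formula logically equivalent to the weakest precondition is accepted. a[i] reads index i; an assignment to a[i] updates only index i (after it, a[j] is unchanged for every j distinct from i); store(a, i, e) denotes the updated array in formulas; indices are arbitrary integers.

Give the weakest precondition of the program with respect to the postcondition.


Working backward. After the program, the postcondition n + e - 5 != vec[1] - 8 must hold; in canonical form it is e + n != vec[1] - 3.
Before y := 3*y: e + n != vec[1] - 3
Before vec[n + 1] := n - 2: e + n != store(vec, n + 1, n - 2)[1] - 3
Answer: WP = e + n != store(vec, n + 1, n - 2)[1] - 3


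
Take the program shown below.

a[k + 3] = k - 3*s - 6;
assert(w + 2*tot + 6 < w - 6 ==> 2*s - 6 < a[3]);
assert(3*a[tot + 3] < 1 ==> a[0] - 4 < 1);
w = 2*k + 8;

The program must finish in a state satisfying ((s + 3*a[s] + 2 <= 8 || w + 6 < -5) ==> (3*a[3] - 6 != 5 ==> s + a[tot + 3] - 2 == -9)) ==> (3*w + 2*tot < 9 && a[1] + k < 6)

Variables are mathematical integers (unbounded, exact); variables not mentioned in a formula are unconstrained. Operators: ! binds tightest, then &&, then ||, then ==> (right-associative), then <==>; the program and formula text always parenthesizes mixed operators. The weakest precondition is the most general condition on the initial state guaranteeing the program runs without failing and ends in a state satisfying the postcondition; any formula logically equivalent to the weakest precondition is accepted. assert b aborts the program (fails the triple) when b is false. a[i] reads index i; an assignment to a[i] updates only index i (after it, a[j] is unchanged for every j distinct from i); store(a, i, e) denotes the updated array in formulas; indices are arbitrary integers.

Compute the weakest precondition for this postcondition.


Working backward. After the program, the postcondition ((s + 3*a[s] + 2 <= 8 || w + 6 < -5) ==> (3*a[3] - 6 != 5 ==> s + a[tot + 3] - 2 == -9)) ==> (3*w + 2*tot < 9 && a[1] + k < 6) must hold; in canonical form it is ((3*a[s] + s <= 6 || w < -11) ==> (3*a[3] != 11 ==> a[tot + 3] + s == -7)) ==> (2*tot + 3*w < 9 && a[1] + k < 6).
Before w := 2*k + 8: ((3*a[s] + s <= 6 || 2*k < -19) ==> (3*a[3] != 11 ==> a[tot + 3] + s == -7)) ==> (6*k + 2*tot < -15 && a[1] + k < 6)
Before assert 3*a[tot + 3] < 1 ==> a[0] - 4 < 1: (3*a[tot + 3] < 1 ==> a[0] < 5) && (((3*a[s] + s <= 6 || 2*k < -19) ==> (3*a[3] != 11 ==> a[tot + 3] + s == -7)) ==> (6*k + 2*tot < -15 && a[1] + k < 6))
Before assert w + 2*tot + 6 < w - 6 ==> 2*s - 6 < a[3]: (2*tot < -12 ==> 2*s < a[3] + 6) && (3*a[tot + 3] < 1 ==> a[0] < 5) && (((3*a[s] + s <= 6 || 2*k < -19) ==> (3*a[3] != 11 ==> a[tot + 3] + s == -7)) ==> (6*k + 2*tot < -15 && a[1] + k < 6))
Before a[k + 3] := k - 3*s - 6: (2*tot < -12 ==> 2*s < store(a, k + 3, k - 3*s - 6)[3] + 6) && (3*store(a, k + 3, k - 3*s - 6)[tot + 3] < 1 ==> store(a, k + 3, k - 3*s - 6)[0] < 5) && (((3*store(a, k + 3, k - 3*s - 6)[s] + s <= 6 || 2*k < -19) ==> (3*store(a, k + 3, k - 3*s - 6)[3] != 11 ==> store(a, k + 3, k - 3*s - 6)[tot + 3] + s == -7)) ==> (6*k + 2*tot < -15 && store(a, k + 3, k - 3*s - 6)[1] + k < 6))
Answer: WP = (2*tot < -12 ==> 2*s < store(a, k + 3, k - 3*s - 6)[3] + 6) && (3*store(a, k + 3, k - 3*s - 6)[tot + 3] < 1 ==> store(a, k + 3, k - 3*s - 6)[0] < 5) && (((3*store(a, k + 3, k - 3*s - 6)[s] + s <= 6 || 2*k < -19) ==> (3*store(a, k + 3, k - 3*s - 6)[3] != 11 ==> store(a, k + 3, k - 3*s - 6)[tot + 3] + s == -7)) ==> (6*k + 2*tot < -15 && store(a, k + 3, k - 3*s - 6)[1] + k < 6))


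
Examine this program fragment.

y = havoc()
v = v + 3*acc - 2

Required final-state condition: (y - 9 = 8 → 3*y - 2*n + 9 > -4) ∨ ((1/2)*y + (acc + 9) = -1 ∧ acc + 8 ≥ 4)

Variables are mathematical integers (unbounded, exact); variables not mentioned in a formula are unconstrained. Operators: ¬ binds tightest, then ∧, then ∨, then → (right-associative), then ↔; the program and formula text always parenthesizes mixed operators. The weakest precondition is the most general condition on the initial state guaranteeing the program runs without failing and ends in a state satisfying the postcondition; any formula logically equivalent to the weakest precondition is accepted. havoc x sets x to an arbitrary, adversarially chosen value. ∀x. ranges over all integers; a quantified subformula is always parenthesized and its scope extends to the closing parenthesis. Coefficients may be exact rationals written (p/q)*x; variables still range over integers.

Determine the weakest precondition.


Working backward. After the program, the postcondition (y - 9 = 8 → 3*y - 2*n + 9 > -4) ∨ ((1/2)*y + (acc + 9) = -1 ∧ acc + 8 ≥ 4) must hold; in canonical form it is (y = 17 → 3*y > 2*n - 13) ∨ (acc + (1/2)*y = -10 ∧ acc ≥ -4).
Before v := v + 3*acc - 2: (y = 17 → 3*y > 2*n - 13) ∨ (acc + (1/2)*y = -10 ∧ acc ≥ -4)
Before havoc y: ∀y_1. ((y_1 = 17 → 3*y_1 > 2*n - 13) ∨ (acc + (1/2)*y_1 = -10 ∧ acc ≥ -4))
Answer: WP = ∀y_1. ((y_1 = 17 → 3*y_1 > 2*n - 13) ∨ (acc + (1/2)*y_1 = -10 ∧ acc ≥ -4))
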